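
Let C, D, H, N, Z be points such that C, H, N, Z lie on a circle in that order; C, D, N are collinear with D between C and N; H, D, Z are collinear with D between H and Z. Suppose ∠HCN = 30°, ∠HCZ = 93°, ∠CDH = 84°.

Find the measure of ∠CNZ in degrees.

∠CNZ = 66°

1. ∠HZN = 30°  [same arc HN]
2. ∠NDZ = 84°  [vertical angles at D]
3. ∠CNZ = 66°  [△NDZ]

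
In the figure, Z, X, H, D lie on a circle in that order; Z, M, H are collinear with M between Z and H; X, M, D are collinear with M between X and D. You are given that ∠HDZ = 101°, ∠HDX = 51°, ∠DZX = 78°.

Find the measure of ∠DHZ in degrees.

1. ∠DHX = 102°  [cyclic ZXHD, opposite ∠Z+∠H]
2. ∠DXH = 27°  [△XHD]
3. ∠DZH = 27°  [same arc HD]
4. ∠DHZ = 52°  [△ZHD]

∠DHZ = 52°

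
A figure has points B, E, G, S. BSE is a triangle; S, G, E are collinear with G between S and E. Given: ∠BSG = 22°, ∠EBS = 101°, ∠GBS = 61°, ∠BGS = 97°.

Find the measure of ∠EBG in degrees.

1. ∠BSE = 22°  [G on ray SE]
2. ∠BES = 57°  [△BSE]
3. ∠BGE = 83°  [linear pair at G on SE]
4. ∠BEG = 57°  [G on ray ES]
5. ∠EBG = 40°  [△BGE]

∠EBG = 40°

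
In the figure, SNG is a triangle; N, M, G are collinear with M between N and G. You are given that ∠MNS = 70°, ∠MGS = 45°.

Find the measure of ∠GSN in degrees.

∠GSN = 65°

1. ∠GNS = 70°  [M on ray NG]
2. ∠NGS = 45°  [M on ray GN]
3. ∠GSN = 65°  [△SNG]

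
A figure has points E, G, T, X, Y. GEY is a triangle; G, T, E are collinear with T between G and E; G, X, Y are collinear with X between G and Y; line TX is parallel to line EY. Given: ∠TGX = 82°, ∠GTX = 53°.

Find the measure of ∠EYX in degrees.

∠EYX = 45°

1. ∠GXT = 45°  [△GTX]
2. ∠TXY = 135°  [linear pair at X on GY]
3. ∠EYX = 45°  [TX∥EY, co-interior at Y–X]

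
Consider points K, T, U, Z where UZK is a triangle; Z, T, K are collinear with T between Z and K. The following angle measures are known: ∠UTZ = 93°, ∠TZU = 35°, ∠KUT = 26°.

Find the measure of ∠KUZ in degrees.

∠KUZ = 78°

1. ∠KTU = 87°  [linear pair at T on ZK]
2. ∠KZU = 35°  [T on ray ZK]
3. ∠TKU = 67°  [△UTK]
4. ∠UKZ = 67°  [T on ray KZ]
5. ∠KUZ = 78°  [△UZK]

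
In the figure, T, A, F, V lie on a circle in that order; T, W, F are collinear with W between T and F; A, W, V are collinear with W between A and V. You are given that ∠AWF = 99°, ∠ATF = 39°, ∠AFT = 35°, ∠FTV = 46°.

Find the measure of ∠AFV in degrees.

∠AFV = 95°

1. ∠FAV = 46°  [△AWF]
2. ∠AVF = 39°  [same arc AF]
3. ∠AFV = 95°  [△AFV]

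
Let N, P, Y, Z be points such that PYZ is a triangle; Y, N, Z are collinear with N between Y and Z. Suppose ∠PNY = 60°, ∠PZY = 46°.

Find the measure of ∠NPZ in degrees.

1. ∠PNZ = 120°  [linear pair at N on YZ]
2. ∠NZP = 46°  [N on ray ZY]
3. ∠NPZ = 14°  [△PNZ]

∠NPZ = 14°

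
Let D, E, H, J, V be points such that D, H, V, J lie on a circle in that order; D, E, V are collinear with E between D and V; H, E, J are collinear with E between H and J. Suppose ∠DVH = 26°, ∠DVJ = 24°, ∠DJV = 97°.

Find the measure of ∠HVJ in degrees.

∠HVJ = 50°

1. ∠DJH = 26°  [same arc DH]
2. ∠DHJ = 24°  [same arc DJ]
3. ∠HDJ = 130°  [△DHJ]
4. ∠HVJ = 50°  [cyclic DHVJ, opposite ∠D+∠V]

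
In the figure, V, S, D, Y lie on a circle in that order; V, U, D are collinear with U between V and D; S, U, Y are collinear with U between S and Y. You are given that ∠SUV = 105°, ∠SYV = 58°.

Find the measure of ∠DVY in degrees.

1. ∠DUY = 105°  [vertical angles at U]
2. ∠VUY = 75°  [linear pair at U on VD]
3. ∠DVY = 47°  [△VUY]

∠DVY = 47°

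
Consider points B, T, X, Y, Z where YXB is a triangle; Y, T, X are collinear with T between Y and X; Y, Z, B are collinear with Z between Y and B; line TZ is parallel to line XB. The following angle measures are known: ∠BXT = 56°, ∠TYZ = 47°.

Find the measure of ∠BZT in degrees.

1. ∠BXY = 56°  [T on ray XY]
2. ∠BYX = 47°  [T on YX, Z on YB]
3. ∠XBY = 77°  [△YXB]
4. ∠TZY = 77°  [TZ∥XB, corresponding at Z]
5. ∠BZT = 103°  [linear pair at Z on YB]

∠BZT = 103°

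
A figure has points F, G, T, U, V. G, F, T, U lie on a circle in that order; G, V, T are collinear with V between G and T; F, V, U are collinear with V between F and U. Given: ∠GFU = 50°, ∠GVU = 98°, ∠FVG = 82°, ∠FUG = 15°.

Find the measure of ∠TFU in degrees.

1. ∠FVT = 98°  [vertical angles at V]
2. ∠FTG = 15°  [same arc GF]
3. ∠TFU = 67°  [△FVT]

∠TFU = 67°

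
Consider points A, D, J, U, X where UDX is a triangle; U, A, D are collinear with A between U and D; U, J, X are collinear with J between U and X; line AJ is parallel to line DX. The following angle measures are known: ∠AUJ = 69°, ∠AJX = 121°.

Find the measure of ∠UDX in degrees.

∠UDX = 52°

1. ∠AJU = 59°  [linear pair at J on UX]
2. ∠JAU = 52°  [△UAJ]
3. ∠UDX = 52°  [AJ∥DX, corresponding at A]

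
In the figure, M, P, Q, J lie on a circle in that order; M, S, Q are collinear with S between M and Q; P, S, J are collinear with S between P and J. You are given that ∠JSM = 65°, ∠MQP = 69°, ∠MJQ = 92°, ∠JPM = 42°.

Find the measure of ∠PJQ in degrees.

1. ∠JSQ = 115°  [linear pair at S on MQ]
2. ∠JQM = 42°  [same arc MJ]
3. ∠PJQ = 23°  [△QSJ]

∠PJQ = 23°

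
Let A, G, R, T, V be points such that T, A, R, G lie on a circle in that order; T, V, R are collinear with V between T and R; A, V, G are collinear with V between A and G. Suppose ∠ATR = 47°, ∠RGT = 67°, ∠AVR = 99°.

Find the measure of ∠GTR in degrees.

1. ∠RAT = 113°  [cyclic TARG, opposite ∠A+∠G]
2. ∠GVT = 99°  [vertical angles at V]
3. ∠ART = 20°  [△TAR]
4. ∠AGT = 20°  [same arc TA]
5. ∠GTR = 61°  [△TVG]

∠GTR = 61°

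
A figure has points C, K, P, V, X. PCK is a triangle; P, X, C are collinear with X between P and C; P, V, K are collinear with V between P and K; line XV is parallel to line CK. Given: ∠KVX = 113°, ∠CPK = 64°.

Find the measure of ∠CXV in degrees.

1. ∠PVX = 67°  [linear pair at V on PK]
2. ∠VPX = 64°  [X on PC, V on PK]
3. ∠PXV = 49°  [△PXV]
4. ∠CXV = 131°  [linear pair at X on PC]

∠CXV = 131°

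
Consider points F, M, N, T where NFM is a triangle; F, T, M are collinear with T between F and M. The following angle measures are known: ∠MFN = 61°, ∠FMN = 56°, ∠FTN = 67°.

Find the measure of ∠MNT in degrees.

1. ∠NMT = 56°  [T on ray MF]
2. ∠MTN = 113°  [linear pair at T on FM]
3. ∠MNT = 11°  [△NTM]

∠MNT = 11°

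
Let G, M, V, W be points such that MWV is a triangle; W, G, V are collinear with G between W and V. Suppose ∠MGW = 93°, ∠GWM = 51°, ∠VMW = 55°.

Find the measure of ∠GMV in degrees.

∠GMV = 19°

1. ∠MGV = 87°  [linear pair at G on WV]
2. ∠MWV = 51°  [G on ray WV]
3. ∠MVW = 74°  [△MWV]
4. ∠GVM = 74°  [G on ray VW]
5. ∠GMV = 19°  [△MGV]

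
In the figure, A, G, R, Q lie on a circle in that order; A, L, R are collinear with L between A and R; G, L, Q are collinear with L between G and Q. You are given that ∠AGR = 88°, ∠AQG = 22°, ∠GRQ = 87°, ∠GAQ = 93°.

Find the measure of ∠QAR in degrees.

1. ∠AQR = 92°  [cyclic AGRQ, opposite ∠G+∠Q]
2. ∠AGQ = 65°  [△AGQ]
3. ∠ARQ = 65°  [same arc AQ]
4. ∠QAR = 23°  [△ARQ]

∠QAR = 23°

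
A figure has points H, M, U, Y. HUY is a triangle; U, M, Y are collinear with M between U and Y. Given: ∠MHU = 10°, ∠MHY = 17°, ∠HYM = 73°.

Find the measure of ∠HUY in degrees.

∠HUY = 80°

1. ∠HMY = 90°  [△HMY]
2. ∠HMU = 90°  [linear pair at M on UY]
3. ∠HUM = 80°  [△HUM]
4. ∠HUY = 80°  [M on ray UY]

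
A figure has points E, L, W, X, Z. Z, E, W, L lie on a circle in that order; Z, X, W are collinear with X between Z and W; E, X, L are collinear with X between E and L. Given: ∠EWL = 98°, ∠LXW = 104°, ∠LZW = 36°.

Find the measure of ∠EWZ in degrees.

1. ∠EXZ = 104°  [vertical angles at X]
2. ∠LEW = 36°  [same arc WL]
3. ∠EXW = 76°  [linear pair at X on ZW]
4. ∠EWZ = 68°  [△EXW]

∠EWZ = 68°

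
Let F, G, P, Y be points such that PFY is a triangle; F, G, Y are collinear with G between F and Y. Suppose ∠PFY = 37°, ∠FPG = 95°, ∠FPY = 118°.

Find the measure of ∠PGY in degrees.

∠PGY = 132°

1. ∠GFP = 37°  [G on ray FY]
2. ∠FGP = 48°  [△PFG]
3. ∠PGY = 132°  [linear pair at G on FY]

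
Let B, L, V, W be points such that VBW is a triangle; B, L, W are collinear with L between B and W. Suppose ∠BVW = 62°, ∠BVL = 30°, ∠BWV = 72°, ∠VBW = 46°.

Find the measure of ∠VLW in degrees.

∠VLW = 76°

1. ∠LBV = 46°  [L on ray BW]
2. ∠BLV = 104°  [△VBL]
3. ∠VLW = 76°  [linear pair at L on BW]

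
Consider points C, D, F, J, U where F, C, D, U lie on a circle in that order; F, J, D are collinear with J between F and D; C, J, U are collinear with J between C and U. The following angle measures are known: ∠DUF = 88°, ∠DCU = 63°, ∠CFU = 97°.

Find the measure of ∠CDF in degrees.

1. ∠DCF = 92°  [cyclic FCDU, opposite ∠C+∠U]
2. ∠CDU = 83°  [cyclic FCDU, opposite ∠F+∠D]
3. ∠CUD = 34°  [△CDU]
4. ∠CFD = 34°  [same arc CD]
5. ∠CDF = 54°  [△FCD]

∠CDF = 54°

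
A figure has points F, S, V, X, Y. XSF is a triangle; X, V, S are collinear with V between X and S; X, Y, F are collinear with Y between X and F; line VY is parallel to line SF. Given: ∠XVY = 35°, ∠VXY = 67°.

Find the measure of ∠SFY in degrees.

∠SFY = 78°

1. ∠VYX = 78°  [△XVY]
2. ∠FYV = 102°  [linear pair at Y on XF]
3. ∠SFY = 78°  [VY∥SF, co-interior at F–Y]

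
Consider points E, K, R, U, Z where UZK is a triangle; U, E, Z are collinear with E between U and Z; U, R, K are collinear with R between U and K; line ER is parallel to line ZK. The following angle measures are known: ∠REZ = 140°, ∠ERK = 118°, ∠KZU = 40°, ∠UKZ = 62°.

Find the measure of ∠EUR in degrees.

∠EUR = 78°

1. ∠REU = 40°  [linear pair at E on UZ]
2. ∠ERU = 62°  [linear pair at R on UK]
3. ∠EUR = 78°  [△UER]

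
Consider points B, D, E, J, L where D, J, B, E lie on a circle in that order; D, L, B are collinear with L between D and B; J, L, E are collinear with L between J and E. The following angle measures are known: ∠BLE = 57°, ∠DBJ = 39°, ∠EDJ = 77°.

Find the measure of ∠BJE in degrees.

∠BJE = 18°

1. ∠DLJ = 57°  [vertical angles at L]
2. ∠BLJ = 123°  [linear pair at L on DB]
3. ∠BJE = 18°  [△JLB]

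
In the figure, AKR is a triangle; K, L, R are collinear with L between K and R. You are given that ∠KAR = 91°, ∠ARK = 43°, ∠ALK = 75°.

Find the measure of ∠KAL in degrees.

∠KAL = 59°

1. ∠AKR = 46°  [△AKR]
2. ∠AKL = 46°  [L on ray KR]
3. ∠KAL = 59°  [△AKL]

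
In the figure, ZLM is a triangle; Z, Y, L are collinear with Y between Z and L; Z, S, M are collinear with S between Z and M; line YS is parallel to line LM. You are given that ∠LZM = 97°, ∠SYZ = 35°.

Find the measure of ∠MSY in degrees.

1. ∠SZY = 97°  [Y on ZL, S on ZM]
2. ∠YSZ = 48°  [△ZYS]
3. ∠MSY = 132°  [linear pair at S on ZM]

∠MSY = 132°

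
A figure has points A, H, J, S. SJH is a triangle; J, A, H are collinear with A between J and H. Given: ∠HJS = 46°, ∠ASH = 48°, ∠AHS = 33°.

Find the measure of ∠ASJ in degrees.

1. ∠AJS = 46°  [A on ray JH]
2. ∠HAS = 99°  [△SAH]
3. ∠JAS = 81°  [linear pair at A on JH]
4. ∠ASJ = 53°  [△SJA]

∠ASJ = 53°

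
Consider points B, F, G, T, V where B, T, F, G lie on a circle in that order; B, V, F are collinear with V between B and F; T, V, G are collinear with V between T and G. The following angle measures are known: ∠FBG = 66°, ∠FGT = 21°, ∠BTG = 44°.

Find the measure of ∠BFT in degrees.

∠BFT = 49°

1. ∠FTG = 66°  [same arc FG]
2. ∠FBT = 21°  [same arc TF]
3. ∠BVT = 115°  [△BVT]
4. ∠FVT = 65°  [linear pair at V on BF]
5. ∠BFT = 49°  [△TVF]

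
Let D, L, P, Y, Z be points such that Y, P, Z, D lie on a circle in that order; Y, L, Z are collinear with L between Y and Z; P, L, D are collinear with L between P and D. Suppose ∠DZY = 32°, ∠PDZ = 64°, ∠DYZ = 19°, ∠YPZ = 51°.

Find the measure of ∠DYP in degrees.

∠DYP = 83°

1. ∠DPZ = 19°  [same arc ZD]
2. ∠DZP = 97°  [△PZD]
3. ∠DYP = 83°  [cyclic YPZD, opposite ∠Y+∠Z]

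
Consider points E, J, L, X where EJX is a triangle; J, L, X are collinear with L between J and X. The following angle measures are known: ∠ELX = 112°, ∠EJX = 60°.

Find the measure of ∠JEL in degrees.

1. ∠ELJ = 68°  [linear pair at L on JX]
2. ∠EJL = 60°  [L on ray JX]
3. ∠JEL = 52°  [△EJL]

∠JEL = 52°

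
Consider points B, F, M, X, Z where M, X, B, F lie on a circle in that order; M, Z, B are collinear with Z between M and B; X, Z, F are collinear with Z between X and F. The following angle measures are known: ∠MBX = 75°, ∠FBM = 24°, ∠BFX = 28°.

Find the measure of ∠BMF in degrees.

∠BMF = 53°

1. ∠MFX = 75°  [same arc MX]
2. ∠BZF = 128°  [△BZF]
3. ∠FZM = 52°  [linear pair at Z on MB]
4. ∠BMF = 53°  [△MZF]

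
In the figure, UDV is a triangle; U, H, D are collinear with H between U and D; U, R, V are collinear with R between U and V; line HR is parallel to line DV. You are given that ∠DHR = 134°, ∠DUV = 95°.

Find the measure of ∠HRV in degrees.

1. ∠RHU = 46°  [linear pair at H on UD]
2. ∠HUR = 95°  [H on UD, R on UV]
3. ∠HRU = 39°  [△UHR]
4. ∠HRV = 141°  [linear pair at R on UV]

∠HRV = 141°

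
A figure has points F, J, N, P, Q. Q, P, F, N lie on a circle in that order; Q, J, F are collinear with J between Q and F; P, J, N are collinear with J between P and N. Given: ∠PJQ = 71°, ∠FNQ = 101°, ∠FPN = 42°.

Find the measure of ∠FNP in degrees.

1. ∠FJP = 109°  [linear pair at J on QF]
2. ∠FPQ = 79°  [cyclic QPFN, opposite ∠P+∠N]
3. ∠PFQ = 29°  [△PJF]
4. ∠FQP = 72°  [△QPF]
5. ∠FNP = 72°  [same arc PF]

∠FNP = 72°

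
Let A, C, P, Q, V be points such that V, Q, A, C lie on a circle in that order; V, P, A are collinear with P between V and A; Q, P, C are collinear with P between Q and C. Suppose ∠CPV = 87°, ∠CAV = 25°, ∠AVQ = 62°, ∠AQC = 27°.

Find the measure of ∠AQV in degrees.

∠AQV = 52°

1. ∠APQ = 87°  [vertical angles at P]
2. ∠QAV = 66°  [△QPA]
3. ∠AQV = 52°  [△VQA]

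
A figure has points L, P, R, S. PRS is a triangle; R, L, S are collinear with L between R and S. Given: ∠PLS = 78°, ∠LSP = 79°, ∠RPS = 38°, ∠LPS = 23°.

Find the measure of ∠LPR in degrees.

1. ∠PLR = 102°  [linear pair at L on RS]
2. ∠PSR = 79°  [L on ray SR]
3. ∠PRS = 63°  [△PRS]
4. ∠LRP = 63°  [L on ray RS]
5. ∠LPR = 15°  [△PRL]

∠LPR = 15°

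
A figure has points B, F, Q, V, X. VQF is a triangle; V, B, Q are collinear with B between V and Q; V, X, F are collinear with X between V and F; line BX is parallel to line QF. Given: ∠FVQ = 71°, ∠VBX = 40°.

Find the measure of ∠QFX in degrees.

∠QFX = 69°

1. ∠BVX = 71°  [B on VQ, X on VF]
2. ∠BXV = 69°  [△VBX]
3. ∠BXF = 111°  [linear pair at X on VF]
4. ∠QFX = 69°  [BX∥QF, co-interior at F–X]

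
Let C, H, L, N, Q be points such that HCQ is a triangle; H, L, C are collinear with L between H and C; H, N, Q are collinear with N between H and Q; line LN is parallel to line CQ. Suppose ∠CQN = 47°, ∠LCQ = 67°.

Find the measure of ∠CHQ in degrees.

∠CHQ = 66°

1. ∠CQH = 47°  [N on ray QH]
2. ∠HCQ = 67°  [L on ray CH]
3. ∠CHQ = 66°  [△HCQ]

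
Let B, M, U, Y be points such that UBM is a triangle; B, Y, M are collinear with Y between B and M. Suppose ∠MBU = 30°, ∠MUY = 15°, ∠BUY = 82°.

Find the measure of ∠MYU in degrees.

1. ∠UBY = 30°  [Y on ray BM]
2. ∠BYU = 68°  [△UBY]
3. ∠MYU = 112°  [linear pair at Y on BM]

∠MYU = 112°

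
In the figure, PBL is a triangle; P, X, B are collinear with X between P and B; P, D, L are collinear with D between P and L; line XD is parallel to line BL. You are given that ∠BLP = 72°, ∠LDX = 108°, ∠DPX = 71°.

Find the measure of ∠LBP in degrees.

1. ∠PDX = 72°  [XD∥BL, corresponding at D]
2. ∠DXP = 37°  [△PXD]
3. ∠LBP = 37°  [XD∥BL, corresponding at X]

∠LBP = 37°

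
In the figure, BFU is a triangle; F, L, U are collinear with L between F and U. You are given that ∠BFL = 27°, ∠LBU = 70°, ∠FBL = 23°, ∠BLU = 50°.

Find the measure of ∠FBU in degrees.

∠FBU = 93°

1. ∠BFU = 27°  [L on ray FU]
2. ∠BUL = 60°  [△BLU]
3. ∠BUF = 60°  [L on ray UF]
4. ∠FBU = 93°  [△BFU]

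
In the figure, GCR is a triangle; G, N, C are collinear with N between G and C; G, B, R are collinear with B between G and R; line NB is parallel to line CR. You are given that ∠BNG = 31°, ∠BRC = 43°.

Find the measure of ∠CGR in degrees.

∠CGR = 106°

1. ∠GCR = 31°  [NB∥CR, corresponding at N]
2. ∠CRG = 43°  [B on ray RG]
3. ∠CGR = 106°  [△GCR]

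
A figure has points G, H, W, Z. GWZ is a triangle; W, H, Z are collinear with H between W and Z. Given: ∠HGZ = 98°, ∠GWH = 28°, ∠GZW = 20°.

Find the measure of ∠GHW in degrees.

1. ∠GZH = 20°  [H on ray ZW]
2. ∠GHZ = 62°  [△GHZ]
3. ∠GHW = 118°  [linear pair at H on WZ]

∠GHW = 118°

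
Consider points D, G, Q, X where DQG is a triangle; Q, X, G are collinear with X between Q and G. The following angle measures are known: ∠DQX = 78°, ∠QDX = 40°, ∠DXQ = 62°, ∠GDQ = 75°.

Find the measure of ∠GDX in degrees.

1. ∠DQG = 78°  [X on ray QG]
2. ∠DXG = 118°  [linear pair at X on QG]
3. ∠DGQ = 27°  [△DQG]
4. ∠DGX = 27°  [X on ray GQ]
5. ∠GDX = 35°  [△DXG]

∠GDX = 35°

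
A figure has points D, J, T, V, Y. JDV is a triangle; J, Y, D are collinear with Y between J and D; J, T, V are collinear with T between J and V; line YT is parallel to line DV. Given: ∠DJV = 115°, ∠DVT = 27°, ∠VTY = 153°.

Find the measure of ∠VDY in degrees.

1. ∠DVJ = 27°  [T on ray VJ]
2. ∠JDV = 38°  [△JDV]
3. ∠VDY = 38°  [Y on ray DJ]

∠VDY = 38°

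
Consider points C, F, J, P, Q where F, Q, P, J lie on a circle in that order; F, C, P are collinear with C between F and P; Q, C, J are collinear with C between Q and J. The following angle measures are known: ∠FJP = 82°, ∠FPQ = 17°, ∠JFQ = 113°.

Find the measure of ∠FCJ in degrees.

∠FCJ = 115°

1. ∠FQP = 98°  [cyclic FQPJ, opposite ∠Q+∠J]
2. ∠FJQ = 17°  [same arc FQ]
3. ∠PFQ = 65°  [△FQP]
4. ∠FQJ = 50°  [△FQJ]
5. ∠PJQ = 65°  [same arc QP]
6. ∠FPJ = 50°  [same arc FJ]
7. ∠JCP = 65°  [△PCJ]
8. ∠FCJ = 115°  [linear pair at C on FP]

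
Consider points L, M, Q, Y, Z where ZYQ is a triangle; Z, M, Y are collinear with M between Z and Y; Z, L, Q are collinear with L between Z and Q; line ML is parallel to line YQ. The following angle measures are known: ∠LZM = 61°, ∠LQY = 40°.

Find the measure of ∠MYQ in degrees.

∠MYQ = 79°

1. ∠QZY = 61°  [M on ZY, L on ZQ]
2. ∠YQZ = 40°  [L on ray QZ]
3. ∠QYZ = 79°  [△ZYQ]
4. ∠MYQ = 79°  [M on ray YZ]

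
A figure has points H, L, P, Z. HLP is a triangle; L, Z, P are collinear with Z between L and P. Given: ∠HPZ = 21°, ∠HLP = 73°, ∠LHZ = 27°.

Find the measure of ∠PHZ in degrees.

∠PHZ = 59°

1. ∠HLZ = 73°  [Z on ray LP]
2. ∠HZL = 80°  [△HLZ]
3. ∠HZP = 100°  [linear pair at Z on LP]
4. ∠PHZ = 59°  [△HZP]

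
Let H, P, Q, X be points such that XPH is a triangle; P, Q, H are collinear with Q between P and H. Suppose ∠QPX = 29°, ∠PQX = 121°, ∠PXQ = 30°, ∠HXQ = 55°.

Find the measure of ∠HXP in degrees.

1. ∠HPX = 29°  [Q on ray PH]
2. ∠HQX = 59°  [linear pair at Q on PH]
3. ∠QHX = 66°  [△XQH]
4. ∠PHX = 66°  [Q on ray HP]
5. ∠HXP = 85°  [△XPH]

∠HXP = 85°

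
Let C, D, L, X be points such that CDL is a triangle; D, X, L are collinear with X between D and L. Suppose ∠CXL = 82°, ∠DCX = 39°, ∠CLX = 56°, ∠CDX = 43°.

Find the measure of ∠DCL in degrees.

∠DCL = 81°

1. ∠CLD = 56°  [X on ray LD]
2. ∠CDL = 43°  [X on ray DL]
3. ∠DCL = 81°  [△CDL]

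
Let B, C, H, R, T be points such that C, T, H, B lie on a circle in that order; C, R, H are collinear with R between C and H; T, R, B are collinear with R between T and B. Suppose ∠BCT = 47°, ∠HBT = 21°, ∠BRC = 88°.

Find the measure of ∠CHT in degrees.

1. ∠BHT = 133°  [cyclic CTHB, opposite ∠C+∠H]
2. ∠BTH = 26°  [△THB]
3. ∠HRT = 88°  [vertical angles at R]
4. ∠CHT = 66°  [△TRH]

∠CHT = 66°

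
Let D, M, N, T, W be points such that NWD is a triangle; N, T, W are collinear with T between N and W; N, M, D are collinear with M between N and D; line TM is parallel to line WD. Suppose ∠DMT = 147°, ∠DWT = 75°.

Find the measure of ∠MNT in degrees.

1. ∠NMT = 33°  [linear pair at M on ND]
2. ∠DWN = 75°  [T on ray WN]
3. ∠NDW = 33°  [TM∥WD, corresponding at M]
4. ∠DNW = 72°  [△NWD]
5. ∠MNT = 72°  [T on NW, M on ND]

∠MNT = 72°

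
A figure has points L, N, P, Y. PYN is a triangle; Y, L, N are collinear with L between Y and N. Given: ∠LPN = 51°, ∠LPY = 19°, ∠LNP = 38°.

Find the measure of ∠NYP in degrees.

1. ∠NLP = 91°  [△PLN]
2. ∠PLY = 89°  [linear pair at L on YN]
3. ∠LYP = 72°  [△PYL]
4. ∠NYP = 72°  [L on ray YN]

∠NYP = 72°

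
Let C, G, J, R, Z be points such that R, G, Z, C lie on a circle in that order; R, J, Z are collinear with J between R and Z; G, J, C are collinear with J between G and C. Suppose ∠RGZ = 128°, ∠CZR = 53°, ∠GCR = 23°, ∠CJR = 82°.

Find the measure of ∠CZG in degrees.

∠CZG = 76°

1. ∠CGR = 53°  [same arc RC]
2. ∠CRG = 104°  [△RGC]
3. ∠CZG = 76°  [cyclic RGZC, opposite ∠R+∠Z]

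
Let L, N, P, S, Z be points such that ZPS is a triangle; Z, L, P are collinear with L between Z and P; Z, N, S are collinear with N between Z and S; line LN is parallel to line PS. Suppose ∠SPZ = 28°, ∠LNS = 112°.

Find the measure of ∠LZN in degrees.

1. ∠NLZ = 28°  [LN∥PS, corresponding at L]
2. ∠LNZ = 68°  [linear pair at N on ZS]
3. ∠LZN = 84°  [△ZLN]

∠LZN = 84°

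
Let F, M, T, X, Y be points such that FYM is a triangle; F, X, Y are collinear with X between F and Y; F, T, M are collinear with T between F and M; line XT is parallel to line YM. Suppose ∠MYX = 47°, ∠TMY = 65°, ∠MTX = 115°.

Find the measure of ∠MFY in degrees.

1. ∠FYM = 47°  [X on ray YF]
2. ∠FMY = 65°  [T on ray MF]
3. ∠MFY = 68°  [△FYM]

∠MFY = 68°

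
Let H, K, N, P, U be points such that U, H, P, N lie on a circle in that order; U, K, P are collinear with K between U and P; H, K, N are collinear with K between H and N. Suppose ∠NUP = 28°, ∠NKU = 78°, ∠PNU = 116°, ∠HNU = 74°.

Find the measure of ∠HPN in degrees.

∠HPN = 110°

1. ∠NHP = 28°  [same arc PN]
2. ∠NPU = 36°  [△UPN]
3. ∠NKP = 102°  [linear pair at K on UP]
4. ∠HNP = 42°  [△PKN]
5. ∠HPN = 110°  [△HPN]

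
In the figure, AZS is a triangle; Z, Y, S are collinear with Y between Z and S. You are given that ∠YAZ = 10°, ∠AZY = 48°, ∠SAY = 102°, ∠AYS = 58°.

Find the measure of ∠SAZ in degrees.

∠SAZ = 112°

1. ∠AZS = 48°  [Y on ray ZS]
2. ∠ASY = 20°  [△AYS]
3. ∠ASZ = 20°  [Y on ray SZ]
4. ∠SAZ = 112°  [△AZS]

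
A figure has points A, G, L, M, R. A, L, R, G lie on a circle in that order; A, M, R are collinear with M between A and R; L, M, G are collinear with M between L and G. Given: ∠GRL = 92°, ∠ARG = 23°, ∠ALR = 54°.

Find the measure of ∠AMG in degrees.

∠AMG = 80°

1. ∠GAL = 88°  [cyclic ALRG, opposite ∠A+∠R]
2. ∠ALG = 23°  [same arc AG]
3. ∠AGR = 126°  [cyclic ALRG, opposite ∠L+∠G]
4. ∠AGL = 69°  [△ALG]
5. ∠GAR = 31°  [△ARG]
6. ∠AMG = 80°  [△AMG]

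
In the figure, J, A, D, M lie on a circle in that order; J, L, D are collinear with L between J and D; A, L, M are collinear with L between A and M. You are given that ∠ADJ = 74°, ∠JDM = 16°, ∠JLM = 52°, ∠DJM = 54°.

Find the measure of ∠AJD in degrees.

∠AJD = 36°

1. ∠DMJ = 110°  [△JDM]
2. ∠DAJ = 70°  [cyclic JADM, opposite ∠A+∠M]
3. ∠AJD = 36°  [△JAD]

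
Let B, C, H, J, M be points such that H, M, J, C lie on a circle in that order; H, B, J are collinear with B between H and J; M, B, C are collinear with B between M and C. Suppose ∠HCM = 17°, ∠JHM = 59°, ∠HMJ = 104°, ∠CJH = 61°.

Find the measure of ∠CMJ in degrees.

∠CMJ = 43°

1. ∠HCJ = 76°  [cyclic HMJC, opposite ∠M+∠C]
2. ∠CHJ = 43°  [△HJC]
3. ∠CMJ = 43°  [same arc JC]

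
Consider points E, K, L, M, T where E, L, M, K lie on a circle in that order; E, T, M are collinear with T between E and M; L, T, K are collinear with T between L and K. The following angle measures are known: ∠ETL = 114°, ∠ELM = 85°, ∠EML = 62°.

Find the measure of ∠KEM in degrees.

1. ∠KTM = 114°  [vertical angles at T]
2. ∠EKL = 62°  [same arc EL]
3. ∠ETK = 66°  [linear pair at T on EM]
4. ∠KEM = 52°  [△ETK]

∠KEM = 52°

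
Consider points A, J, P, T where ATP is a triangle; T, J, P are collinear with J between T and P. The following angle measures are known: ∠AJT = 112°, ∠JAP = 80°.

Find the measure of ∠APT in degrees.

1. ∠AJP = 68°  [linear pair at J on TP]
2. ∠APJ = 32°  [△AJP]
3. ∠APT = 32°  [J on ray PT]

∠APT = 32°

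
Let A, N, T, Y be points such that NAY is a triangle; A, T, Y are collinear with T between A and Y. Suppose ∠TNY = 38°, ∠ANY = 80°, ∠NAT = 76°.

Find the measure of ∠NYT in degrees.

∠NYT = 24°

1. ∠NAY = 76°  [T on ray AY]
2. ∠AYN = 24°  [△NAY]
3. ∠NYT = 24°  [T on ray YA]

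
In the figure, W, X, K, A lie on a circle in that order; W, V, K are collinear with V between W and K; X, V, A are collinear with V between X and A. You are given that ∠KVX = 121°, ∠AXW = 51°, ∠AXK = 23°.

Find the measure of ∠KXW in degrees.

1. ∠WVX = 59°  [linear pair at V on WK]
2. ∠WKX = 36°  [△XVK]
3. ∠KWX = 70°  [△WVX]
4. ∠KXW = 74°  [△WXK]

∠KXW = 74°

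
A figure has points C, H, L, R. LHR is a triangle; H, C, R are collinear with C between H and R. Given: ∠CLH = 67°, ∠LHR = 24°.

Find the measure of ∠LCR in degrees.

1. ∠CHL = 24°  [C on ray HR]
2. ∠HCL = 89°  [△LHC]
3. ∠LCR = 91°  [linear pair at C on HR]

∠LCR = 91°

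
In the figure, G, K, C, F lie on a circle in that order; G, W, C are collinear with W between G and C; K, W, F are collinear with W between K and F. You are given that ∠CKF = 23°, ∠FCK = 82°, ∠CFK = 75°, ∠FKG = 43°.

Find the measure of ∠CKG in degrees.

∠CKG = 66°

1. ∠CGF = 23°  [same arc CF]
2. ∠FCG = 43°  [same arc GF]
3. ∠CFG = 114°  [△GCF]
4. ∠CKG = 66°  [cyclic GKCF, opposite ∠K+∠F]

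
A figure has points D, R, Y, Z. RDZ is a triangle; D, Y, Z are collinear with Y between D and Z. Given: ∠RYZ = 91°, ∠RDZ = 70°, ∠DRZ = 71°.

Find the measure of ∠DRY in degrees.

∠DRY = 21°

1. ∠DYR = 89°  [linear pair at Y on DZ]
2. ∠RDY = 70°  [Y on ray DZ]
3. ∠DRY = 21°  [△RDY]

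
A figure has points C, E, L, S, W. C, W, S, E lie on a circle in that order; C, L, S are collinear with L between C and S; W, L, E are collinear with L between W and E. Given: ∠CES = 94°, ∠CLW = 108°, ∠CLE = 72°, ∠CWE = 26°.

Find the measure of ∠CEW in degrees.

1. ∠CWS = 86°  [cyclic CWSE, opposite ∠W+∠E]
2. ∠SCW = 46°  [△CLW]
3. ∠CSW = 48°  [△CWS]
4. ∠CEW = 48°  [same arc CW]

∠CEW = 48°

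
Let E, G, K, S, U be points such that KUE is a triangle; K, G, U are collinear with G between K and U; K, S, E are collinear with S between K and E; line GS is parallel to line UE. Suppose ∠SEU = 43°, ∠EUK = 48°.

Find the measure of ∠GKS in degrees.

∠GKS = 89°

1. ∠KEU = 43°  [S on ray EK]
2. ∠EKU = 89°  [△KUE]
3. ∠GKS = 89°  [G on KU, S on KE]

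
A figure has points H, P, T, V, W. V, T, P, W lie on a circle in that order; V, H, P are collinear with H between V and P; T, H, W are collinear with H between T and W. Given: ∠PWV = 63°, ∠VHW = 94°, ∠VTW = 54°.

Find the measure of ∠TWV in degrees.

1. ∠VPW = 54°  [same arc VW]
2. ∠PVW = 63°  [△VPW]
3. ∠TWV = 23°  [△VHW]

∠TWV = 23°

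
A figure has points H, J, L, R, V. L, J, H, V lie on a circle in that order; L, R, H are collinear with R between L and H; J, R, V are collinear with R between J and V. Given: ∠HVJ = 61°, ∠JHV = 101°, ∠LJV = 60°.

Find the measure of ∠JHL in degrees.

∠JHL = 41°

1. ∠JLV = 79°  [cyclic LJHV, opposite ∠L+∠H]
2. ∠JVL = 41°  [△LJV]
3. ∠JHL = 41°  [same arc LJ]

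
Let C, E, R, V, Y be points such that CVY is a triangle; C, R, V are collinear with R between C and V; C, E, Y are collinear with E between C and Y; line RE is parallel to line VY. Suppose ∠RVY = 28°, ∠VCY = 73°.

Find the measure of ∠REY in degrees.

∠REY = 101°

1. ∠CVY = 28°  [R on ray VC]
2. ∠CYV = 79°  [△CVY]
3. ∠CER = 79°  [RE∥VY, corresponding at E]
4. ∠REY = 101°  [linear pair at E on CY]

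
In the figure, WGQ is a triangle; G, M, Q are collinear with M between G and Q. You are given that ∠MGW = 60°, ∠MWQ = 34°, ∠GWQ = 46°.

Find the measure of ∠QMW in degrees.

∠QMW = 72°

1. ∠QGW = 60°  [M on ray GQ]
2. ∠GQW = 74°  [△WGQ]
3. ∠MQW = 74°  [M on ray QG]
4. ∠QMW = 72°  [△WMQ]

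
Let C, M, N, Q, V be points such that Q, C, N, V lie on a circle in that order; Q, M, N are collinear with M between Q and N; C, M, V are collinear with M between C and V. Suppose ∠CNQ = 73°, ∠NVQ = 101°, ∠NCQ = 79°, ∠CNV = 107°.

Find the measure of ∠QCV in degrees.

1. ∠CVQ = 73°  [same arc QC]
2. ∠CQV = 73°  [cyclic QCNV, opposite ∠Q+∠N]
3. ∠QCV = 34°  [△QCV]

∠QCV = 34°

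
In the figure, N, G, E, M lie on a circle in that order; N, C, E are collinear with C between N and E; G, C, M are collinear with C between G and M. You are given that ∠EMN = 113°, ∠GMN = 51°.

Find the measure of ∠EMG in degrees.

1. ∠EGN = 67°  [cyclic NGEM, opposite ∠G+∠M]
2. ∠GEN = 51°  [same arc NG]
3. ∠ENG = 62°  [△NGE]
4. ∠EMG = 62°  [same arc GE]

∠EMG = 62°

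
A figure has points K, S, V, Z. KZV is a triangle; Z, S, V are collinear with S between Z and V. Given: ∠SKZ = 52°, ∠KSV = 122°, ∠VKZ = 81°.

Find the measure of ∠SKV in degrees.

1. ∠KSZ = 58°  [linear pair at S on ZV]
2. ∠KZS = 70°  [△KZS]
3. ∠KZV = 70°  [S on ray ZV]
4. ∠KVZ = 29°  [△KZV]
5. ∠KVS = 29°  [S on ray VZ]
6. ∠SKV = 29°  [△KSV]

∠SKV = 29°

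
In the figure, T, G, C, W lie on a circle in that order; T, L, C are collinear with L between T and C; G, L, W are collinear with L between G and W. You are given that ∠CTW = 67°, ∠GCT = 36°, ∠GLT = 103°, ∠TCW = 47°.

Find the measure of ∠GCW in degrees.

∠GCW = 83°

1. ∠CGW = 67°  [same arc CW]
2. ∠CLW = 103°  [vertical angles at L]
3. ∠CWG = 30°  [△CLW]
4. ∠GCW = 83°  [△GCW]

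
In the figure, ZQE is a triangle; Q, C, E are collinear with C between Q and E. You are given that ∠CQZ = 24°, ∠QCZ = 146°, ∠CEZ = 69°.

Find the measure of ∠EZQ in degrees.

1. ∠EQZ = 24°  [C on ray QE]
2. ∠QEZ = 69°  [C on ray EQ]
3. ∠EZQ = 87°  [△ZQE]

∠EZQ = 87°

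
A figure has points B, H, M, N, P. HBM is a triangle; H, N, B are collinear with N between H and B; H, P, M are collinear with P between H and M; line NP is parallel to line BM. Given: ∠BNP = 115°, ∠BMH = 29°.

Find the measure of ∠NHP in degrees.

1. ∠HNP = 65°  [linear pair at N on HB]
2. ∠HPN = 29°  [NP∥BM, corresponding at P]
3. ∠NHP = 86°  [△HNP]

∠NHP = 86°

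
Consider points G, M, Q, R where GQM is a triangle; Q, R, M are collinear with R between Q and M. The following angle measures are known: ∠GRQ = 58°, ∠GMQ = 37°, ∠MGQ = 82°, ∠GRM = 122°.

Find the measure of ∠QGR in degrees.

∠QGR = 61°

1. ∠GQM = 61°  [△GQM]
2. ∠GQR = 61°  [R on ray QM]
3. ∠QGR = 61°  [△GQR]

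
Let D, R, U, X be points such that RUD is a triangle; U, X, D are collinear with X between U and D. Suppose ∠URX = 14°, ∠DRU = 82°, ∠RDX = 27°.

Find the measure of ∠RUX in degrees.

∠RUX = 71°

1. ∠RDU = 27°  [X on ray DU]
2. ∠DUR = 71°  [△RUD]
3. ∠RUX = 71°  [X on ray UD]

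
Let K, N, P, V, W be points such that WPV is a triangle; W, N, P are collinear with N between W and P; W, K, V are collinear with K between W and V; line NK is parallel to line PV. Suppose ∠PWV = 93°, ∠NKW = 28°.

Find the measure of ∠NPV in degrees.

1. ∠KWN = 93°  [N on WP, K on WV]
2. ∠KNW = 59°  [△WNK]
3. ∠KNP = 121°  [linear pair at N on WP]
4. ∠NPV = 59°  [NK∥PV, co-interior at P–N]

∠NPV = 59°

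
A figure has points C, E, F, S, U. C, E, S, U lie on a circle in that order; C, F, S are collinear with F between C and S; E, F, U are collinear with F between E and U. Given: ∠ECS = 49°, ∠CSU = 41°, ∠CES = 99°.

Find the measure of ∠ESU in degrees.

∠ESU = 73°

1. ∠CSE = 32°  [△CES]
2. ∠CEU = 41°  [same arc CU]
3. ∠CUE = 32°  [same arc CE]
4. ∠ECU = 107°  [△CEU]
5. ∠ESU = 73°  [cyclic CESU, opposite ∠C+∠S]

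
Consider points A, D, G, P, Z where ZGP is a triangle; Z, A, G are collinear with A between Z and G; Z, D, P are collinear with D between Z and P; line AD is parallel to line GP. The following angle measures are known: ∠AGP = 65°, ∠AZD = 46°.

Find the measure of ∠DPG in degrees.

1. ∠PGZ = 65°  [A on ray GZ]
2. ∠GZP = 46°  [A on ZG, D on ZP]
3. ∠GPZ = 69°  [△ZGP]
4. ∠DPG = 69°  [D on ray PZ]

∠DPG = 69°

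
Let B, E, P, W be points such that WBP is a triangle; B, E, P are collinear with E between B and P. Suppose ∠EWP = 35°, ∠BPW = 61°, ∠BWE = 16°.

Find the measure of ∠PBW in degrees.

1. ∠EPW = 61°  [E on ray PB]
2. ∠PEW = 84°  [△WEP]
3. ∠BEW = 96°  [linear pair at E on BP]
4. ∠EBW = 68°  [△WBE]
5. ∠PBW = 68°  [E on ray BP]

∠PBW = 68°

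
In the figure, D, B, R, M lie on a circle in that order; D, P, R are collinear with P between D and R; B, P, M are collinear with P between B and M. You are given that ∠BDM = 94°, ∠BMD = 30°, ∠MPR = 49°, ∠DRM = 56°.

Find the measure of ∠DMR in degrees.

∠DMR = 105°

1. ∠DBM = 56°  [△DBM]
2. ∠BRD = 30°  [same arc DB]
3. ∠BPD = 49°  [vertical angles at P]
4. ∠BDR = 75°  [△DPB]
5. ∠DBR = 75°  [△DBR]
6. ∠DMR = 105°  [cyclic DBRM, opposite ∠B+∠M]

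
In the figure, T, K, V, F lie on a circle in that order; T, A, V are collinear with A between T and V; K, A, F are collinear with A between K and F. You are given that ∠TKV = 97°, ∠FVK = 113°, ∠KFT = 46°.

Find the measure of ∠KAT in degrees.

1. ∠FTK = 67°  [cyclic TKVF, opposite ∠T+∠V]
2. ∠KVT = 46°  [same arc TK]
3. ∠FKT = 67°  [△TKF]
4. ∠KTV = 37°  [△TKV]
5. ∠KAT = 76°  [△TAK]

∠KAT = 76°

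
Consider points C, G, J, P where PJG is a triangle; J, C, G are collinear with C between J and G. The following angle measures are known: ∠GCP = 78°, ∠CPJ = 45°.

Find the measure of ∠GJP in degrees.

1. ∠JCP = 102°  [linear pair at C on JG]
2. ∠CJP = 33°  [△PJC]
3. ∠GJP = 33°  [C on ray JG]

∠GJP = 33°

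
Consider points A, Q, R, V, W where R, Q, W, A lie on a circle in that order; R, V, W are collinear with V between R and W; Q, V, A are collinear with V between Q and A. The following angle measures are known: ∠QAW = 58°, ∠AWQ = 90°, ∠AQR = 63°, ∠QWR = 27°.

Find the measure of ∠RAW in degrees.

∠RAW = 85°

1. ∠AQW = 32°  [△QWA]
2. ∠AWR = 63°  [same arc RA]
3. ∠ARW = 32°  [same arc WA]
4. ∠RAW = 85°  [△RWA]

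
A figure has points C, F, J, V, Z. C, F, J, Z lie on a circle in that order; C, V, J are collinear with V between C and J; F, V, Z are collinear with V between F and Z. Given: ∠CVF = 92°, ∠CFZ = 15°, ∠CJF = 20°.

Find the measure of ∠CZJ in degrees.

∠CZJ = 93°

1. ∠FCJ = 73°  [△CVF]
2. ∠CFJ = 87°  [△CFJ]
3. ∠CZJ = 93°  [cyclic CFJZ, opposite ∠F+∠Z]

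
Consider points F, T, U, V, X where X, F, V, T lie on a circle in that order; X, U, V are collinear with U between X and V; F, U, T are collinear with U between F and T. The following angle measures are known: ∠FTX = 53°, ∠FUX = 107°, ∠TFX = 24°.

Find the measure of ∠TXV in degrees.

∠TXV = 54°

1. ∠FVX = 53°  [same arc XF]
2. ∠FUV = 73°  [linear pair at U on XV]
3. ∠TFV = 54°  [△FUV]
4. ∠TXV = 54°  [same arc VT]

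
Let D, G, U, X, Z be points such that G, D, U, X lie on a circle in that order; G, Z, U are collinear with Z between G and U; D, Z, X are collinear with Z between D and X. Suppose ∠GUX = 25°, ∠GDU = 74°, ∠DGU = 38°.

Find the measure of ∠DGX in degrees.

∠DGX = 87°

1. ∠GDX = 25°  [same arc GX]
2. ∠DUG = 68°  [△GDU]
3. ∠DXG = 68°  [same arc GD]
4. ∠DGX = 87°  [△GDX]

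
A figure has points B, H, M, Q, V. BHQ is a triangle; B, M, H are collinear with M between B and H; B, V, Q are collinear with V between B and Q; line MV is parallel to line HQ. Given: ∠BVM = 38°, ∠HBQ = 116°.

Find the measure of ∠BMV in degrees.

1. ∠BQH = 38°  [MV∥HQ, corresponding at V]
2. ∠BHQ = 26°  [△BHQ]
3. ∠BMV = 26°  [MV∥HQ, corresponding at M]

∠BMV = 26°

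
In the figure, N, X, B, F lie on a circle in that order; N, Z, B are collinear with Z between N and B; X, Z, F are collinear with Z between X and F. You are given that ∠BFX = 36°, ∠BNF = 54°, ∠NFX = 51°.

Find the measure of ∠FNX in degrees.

∠FNX = 90°

1. ∠BXF = 54°  [same arc BF]
2. ∠FBX = 90°  [△XBF]
3. ∠FNX = 90°  [cyclic NXBF, opposite ∠N+∠B]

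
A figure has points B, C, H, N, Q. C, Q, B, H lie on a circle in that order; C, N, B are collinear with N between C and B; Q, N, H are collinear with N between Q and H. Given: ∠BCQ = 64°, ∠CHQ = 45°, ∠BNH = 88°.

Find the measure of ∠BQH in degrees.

∠BQH = 43°

1. ∠CBQ = 45°  [same arc CQ]
2. ∠CNQ = 88°  [vertical angles at N]
3. ∠BNQ = 92°  [linear pair at N on CB]
4. ∠BQH = 43°  [△QNB]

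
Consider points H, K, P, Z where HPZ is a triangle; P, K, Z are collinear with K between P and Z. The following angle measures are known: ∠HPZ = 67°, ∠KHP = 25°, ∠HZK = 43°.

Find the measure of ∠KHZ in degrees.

∠KHZ = 45°

1. ∠HPK = 67°  [K on ray PZ]
2. ∠HKP = 88°  [△HPK]
3. ∠HKZ = 92°  [linear pair at K on PZ]
4. ∠KHZ = 45°  [△HKZ]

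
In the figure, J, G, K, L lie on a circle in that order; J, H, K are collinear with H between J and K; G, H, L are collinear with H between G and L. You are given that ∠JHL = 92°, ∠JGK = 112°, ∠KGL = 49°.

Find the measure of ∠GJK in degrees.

∠GJK = 29°

1. ∠GHK = 92°  [vertical angles at H]
2. ∠GKJ = 39°  [△GHK]
3. ∠GJK = 29°  [△JGK]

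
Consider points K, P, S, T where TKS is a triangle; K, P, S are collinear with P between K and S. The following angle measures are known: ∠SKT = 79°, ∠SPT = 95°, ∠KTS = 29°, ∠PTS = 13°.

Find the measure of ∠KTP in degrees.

∠KTP = 16°

1. ∠PKT = 79°  [P on ray KS]
2. ∠KPT = 85°  [linear pair at P on KS]
3. ∠KTP = 16°  [△TKP]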